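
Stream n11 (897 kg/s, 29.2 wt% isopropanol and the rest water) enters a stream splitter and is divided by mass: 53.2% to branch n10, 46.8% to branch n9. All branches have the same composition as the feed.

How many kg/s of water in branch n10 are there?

Branch n10 total = 0.532×897 = 477.2 kg/s.
water in n10 = 0.708×477.2 = 337.86 kg/s.

337.9 kg/s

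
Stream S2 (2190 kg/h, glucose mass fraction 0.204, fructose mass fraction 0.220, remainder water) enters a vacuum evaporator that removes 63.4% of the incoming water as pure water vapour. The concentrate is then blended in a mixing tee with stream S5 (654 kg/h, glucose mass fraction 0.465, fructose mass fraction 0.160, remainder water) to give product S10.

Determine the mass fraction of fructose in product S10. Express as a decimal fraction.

0.287

Vapour removed = 0.634×0.576×2190 = 799.75 kg/h; concentrate = 1390.2 kg/h.
fructose reaching the mixer = 481.8 (from concentrate) + 654×0.160 = 586.44 kg/h.
Product flow = 1390.2 + 654 = 2044.2 kg/h; fructose fraction = 0.287.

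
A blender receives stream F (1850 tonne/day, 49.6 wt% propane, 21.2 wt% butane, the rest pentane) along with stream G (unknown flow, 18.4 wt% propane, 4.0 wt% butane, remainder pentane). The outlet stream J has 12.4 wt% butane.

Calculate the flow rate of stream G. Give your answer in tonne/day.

Let G be the unknown flow. Total out = 1850 + G.
butane balance: 392.2 + 0.040·G = 0.124·(1850 + G)
(0.040 − 0.124)·G = 0.124×1850 − 392.2 = -162.8
G = -162.8 / -0.084 = 1938.1 tonne/day

1938 tonne/day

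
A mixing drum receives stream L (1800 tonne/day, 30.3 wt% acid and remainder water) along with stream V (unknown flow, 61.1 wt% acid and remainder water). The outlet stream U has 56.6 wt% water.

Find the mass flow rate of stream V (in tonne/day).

1332 tonne/day

Let V be the unknown flow. Total out = 1800 + V.
water balance: 1254.6 + 0.389·V = 0.566·(1800 + V)
(0.389 − 0.566)·V = 0.566×1800 − 1254.6 = -235.8
V = -235.8 / -0.177 = 1332.2 tonne/day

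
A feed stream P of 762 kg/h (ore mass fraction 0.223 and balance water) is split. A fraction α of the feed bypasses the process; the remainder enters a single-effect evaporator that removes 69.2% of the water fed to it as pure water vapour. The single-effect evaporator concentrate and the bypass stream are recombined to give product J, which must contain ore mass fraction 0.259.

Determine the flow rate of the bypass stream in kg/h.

All 762×0.223 = 169.93 kg/h of ore reaches J, so J = 169.93/0.259 = 656.08 kg/h and vapour = 105.92 kg/h.
The evaporator receives (1−α)·762 of feed at 0.777 water and removes 0.692 of that water:
0.692×0.777×(1−α)×762 = 105.92
(1−α) = 105.92/409.72 = 0.2585;  α = 0.7415.
Bypass flow = 0.7415×762 = 565.02 kg/h.

565 kg/h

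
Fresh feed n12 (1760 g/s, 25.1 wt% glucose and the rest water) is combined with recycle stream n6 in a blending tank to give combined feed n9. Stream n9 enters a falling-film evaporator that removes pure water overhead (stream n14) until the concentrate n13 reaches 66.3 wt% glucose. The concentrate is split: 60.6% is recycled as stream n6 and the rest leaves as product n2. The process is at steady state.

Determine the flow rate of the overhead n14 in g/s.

Overall glucose balance (none leaves overhead): glucose in fresh feed = glucose in product, i.e. 1760×0.251 = (1−0.606)·n13·0.663.
n13 = 441.76/(0.663×0.394) = 1691.1 g/s.
Recycle n6 = 0.606×1691.1 = 1024.8 g/s.
Combined feed n9 = 1760 + 1024.8 = 2784.8 g/s.
Overhead n14 = n9 − n13 = 2784.8 − 1691.1 = 1093.7 g/s.

1094 g/s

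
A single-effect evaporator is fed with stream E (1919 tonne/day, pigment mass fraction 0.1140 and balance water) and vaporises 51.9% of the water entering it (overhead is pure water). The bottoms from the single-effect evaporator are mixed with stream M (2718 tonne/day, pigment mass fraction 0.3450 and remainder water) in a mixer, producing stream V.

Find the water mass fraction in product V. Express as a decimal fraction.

Vapour removed = 0.519×0.886×1919 = 882.42 tonne/day; concentrate = 1036.6 tonne/day.
water reaching the mixer = 817.81 (from concentrate) + 2718×0.655 = 2598.1 tonne/day.
Product flow = 1036.6 + 2718 = 3754.6 tonne/day; water fraction = 0.6920.

0.6920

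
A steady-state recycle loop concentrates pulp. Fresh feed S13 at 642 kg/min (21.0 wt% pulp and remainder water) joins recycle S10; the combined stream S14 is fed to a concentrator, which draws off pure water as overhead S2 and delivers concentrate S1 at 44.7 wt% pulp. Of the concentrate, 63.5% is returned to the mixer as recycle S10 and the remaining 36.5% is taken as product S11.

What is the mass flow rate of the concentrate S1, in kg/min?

826.3 kg/min

Overall pulp balance (none leaves overhead): pulp in fresh feed = pulp in product, i.e. 642×0.210 = (1−0.635)·S1·0.447.
S1 = 134.82/(0.447×0.365) = 826.33 kg/min.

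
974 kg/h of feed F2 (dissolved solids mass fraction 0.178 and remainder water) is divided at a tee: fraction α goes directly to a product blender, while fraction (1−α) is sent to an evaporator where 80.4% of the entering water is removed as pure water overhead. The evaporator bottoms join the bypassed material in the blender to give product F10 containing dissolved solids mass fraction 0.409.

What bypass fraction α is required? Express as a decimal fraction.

0.145

All 974×0.178 = 173.37 kg/h of dissolved solids reaches F10, so F10 = 173.37/0.409 = 423.89 kg/h and vapour = 550.11 kg/h.
The evaporator receives (1−α)·974 of feed at 0.822 water and removes 0.804 of that water:
0.804×0.822×(1−α)×974 = 550.11
(1−α) = 550.11/643.7 = 0.8546;  α = 0.1454.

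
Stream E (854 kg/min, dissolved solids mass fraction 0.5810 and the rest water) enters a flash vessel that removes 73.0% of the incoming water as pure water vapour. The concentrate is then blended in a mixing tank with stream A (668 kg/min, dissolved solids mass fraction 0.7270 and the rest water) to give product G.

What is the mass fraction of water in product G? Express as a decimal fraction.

0.2213

Vapour removed = 0.730×0.419×854 = 261.21 kg/min; concentrate = 592.79 kg/min.
water reaching the mixer = 96.613 (from concentrate) + 668×0.273 = 278.98 kg/min.
Product flow = 592.79 + 668 = 1260.8 kg/min; water fraction = 0.2213.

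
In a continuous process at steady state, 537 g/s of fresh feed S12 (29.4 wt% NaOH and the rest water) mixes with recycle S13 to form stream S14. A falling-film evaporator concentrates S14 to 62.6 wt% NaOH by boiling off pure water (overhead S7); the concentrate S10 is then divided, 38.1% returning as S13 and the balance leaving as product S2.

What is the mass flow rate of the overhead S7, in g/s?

284.8 g/s

Overall NaOH balance (none leaves overhead): NaOH in fresh feed = NaOH in product, i.e. 537×0.294 = (1−0.381)·S10·0.626.
S10 = 157.88/(0.626×0.619) = 407.43 g/s.
Recycle S13 = 0.381×407.43 = 155.23 g/s.
Combined feed S14 = 537 + 155.23 = 692.23 g/s.
Overhead S7 = S14 − S10 = 692.23 − 407.43 = 284.8 g/s.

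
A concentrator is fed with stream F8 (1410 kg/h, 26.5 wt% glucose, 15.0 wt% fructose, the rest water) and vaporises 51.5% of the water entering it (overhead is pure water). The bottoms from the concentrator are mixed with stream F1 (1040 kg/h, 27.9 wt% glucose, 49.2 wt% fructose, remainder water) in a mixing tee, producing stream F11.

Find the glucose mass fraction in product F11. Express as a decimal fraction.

Vapour removed = 0.515×0.585×1410 = 424.8 kg/h; concentrate = 985.2 kg/h.
glucose reaching the mixer = 373.65 (from concentrate) + 1040×0.279 = 663.81 kg/h.
Product flow = 985.2 + 1040 = 2025.2 kg/h; glucose fraction = 0.328.

0.328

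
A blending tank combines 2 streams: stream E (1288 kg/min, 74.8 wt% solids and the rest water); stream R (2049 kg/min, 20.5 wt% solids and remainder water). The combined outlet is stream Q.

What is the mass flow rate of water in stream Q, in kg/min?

water out = water in = 1288×0.252 + 2049×0.795 = 1953.5 kg/min.

1954 kg/min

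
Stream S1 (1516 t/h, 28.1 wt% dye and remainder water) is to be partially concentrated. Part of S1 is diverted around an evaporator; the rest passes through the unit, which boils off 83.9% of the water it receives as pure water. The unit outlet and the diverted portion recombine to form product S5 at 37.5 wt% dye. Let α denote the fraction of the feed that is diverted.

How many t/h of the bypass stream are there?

886.1 t/h

All 1516×0.281 = 426 t/h of dye reaches S5, so S5 = 426/0.375 = 1136 t/h and vapour = 380.01 t/h.
The evaporator receives (1−α)·1516 of feed at 0.719 water and removes 0.839 of that water:
0.839×0.719×(1−α)×1516 = 380.01
(1−α) = 380.01/914.51 = 0.4155;  α = 0.5845.
Bypass flow = 0.5845×1516 = 886.05 t/h.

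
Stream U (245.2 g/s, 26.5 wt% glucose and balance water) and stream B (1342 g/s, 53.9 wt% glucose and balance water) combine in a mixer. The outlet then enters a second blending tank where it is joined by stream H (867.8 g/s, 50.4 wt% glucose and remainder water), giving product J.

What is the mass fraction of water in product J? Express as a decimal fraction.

0.501

Overall, product flow = 2455 g/s.
water in = 245.2×0.735 + 1342×0.461 + 867.8×0.496 = 1229.3 g/s.
water fraction in J = 0.501.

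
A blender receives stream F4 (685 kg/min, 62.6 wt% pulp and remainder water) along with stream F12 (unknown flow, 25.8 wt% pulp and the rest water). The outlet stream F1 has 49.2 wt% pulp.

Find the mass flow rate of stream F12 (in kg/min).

392.3 kg/min

Let F12 be the unknown flow. Total out = 685 + F12.
pulp balance: 428.81 + 0.258·F12 = 0.492·(685 + F12)
(0.258 − 0.492)·F12 = 0.492×685 − 428.81 = -91.79
F12 = -91.79 / -0.234 = 392.26 kg/min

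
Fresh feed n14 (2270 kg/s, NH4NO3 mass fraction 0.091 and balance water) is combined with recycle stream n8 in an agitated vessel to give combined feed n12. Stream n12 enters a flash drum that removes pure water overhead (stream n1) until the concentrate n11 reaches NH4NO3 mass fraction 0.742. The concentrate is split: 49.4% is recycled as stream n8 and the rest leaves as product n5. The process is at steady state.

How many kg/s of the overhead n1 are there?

Overall NH4NO3 balance (none leaves overhead): NH4NO3 in fresh feed = NH4NO3 in product, i.e. 2270×0.091 = (1−0.494)·n11·0.742.
n11 = 206.57/(0.742×0.506) = 550.19 kg/s.
Recycle n8 = 0.494×550.19 = 271.79 kg/s.
Combined feed n12 = 2270 + 271.79 = 2541.8 kg/s.
Overhead n1 = n12 − n11 = 2541.8 − 550.19 = 1991.6 kg/s.

1992 kg/s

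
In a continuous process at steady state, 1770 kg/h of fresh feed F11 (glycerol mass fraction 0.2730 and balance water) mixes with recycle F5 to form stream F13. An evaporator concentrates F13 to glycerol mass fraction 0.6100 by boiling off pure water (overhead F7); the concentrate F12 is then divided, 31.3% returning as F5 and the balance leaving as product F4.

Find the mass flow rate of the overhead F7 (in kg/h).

977.9 kg/h

Overall glycerol balance (none leaves overhead): glycerol in fresh feed = glycerol in product, i.e. 1770×0.273 = (1−0.313)·F12·0.610.
F12 = 483.21/(0.610×0.687) = 1153.1 kg/h.
Recycle F5 = 0.313×1153.1 = 360.91 kg/h.
Combined feed F13 = 1770 + 360.91 = 2130.9 kg/h.
Overhead F7 = F13 − F12 = 2130.9 − 1153.1 = 977.85 kg/h.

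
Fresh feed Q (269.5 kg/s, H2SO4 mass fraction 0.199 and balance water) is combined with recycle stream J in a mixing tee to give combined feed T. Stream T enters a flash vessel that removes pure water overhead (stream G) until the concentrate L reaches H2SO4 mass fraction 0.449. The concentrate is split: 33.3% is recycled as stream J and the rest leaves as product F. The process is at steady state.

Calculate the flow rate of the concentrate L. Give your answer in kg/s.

179.1 kg/s

Overall H2SO4 balance (none leaves overhead): H2SO4 in fresh feed = H2SO4 in product, i.e. 269.5×0.199 = (1−0.333)·L·0.449.
L = 53.631/(0.449×0.667) = 179.08 kg/s.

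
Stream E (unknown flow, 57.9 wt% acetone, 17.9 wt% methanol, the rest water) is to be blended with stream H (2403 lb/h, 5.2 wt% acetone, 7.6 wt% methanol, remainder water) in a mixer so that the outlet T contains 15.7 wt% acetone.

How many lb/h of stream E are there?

597.9 lb/h

Let E be the unknown flow. Total out = 2403 + E.
acetone balance: 124.96 + 0.579·E = 0.157·(2403 + E)
(0.579 − 0.157)·E = 0.157×2403 − 124.96 = 252.32
E = 252.32 / 0.422 = 597.9 lb/h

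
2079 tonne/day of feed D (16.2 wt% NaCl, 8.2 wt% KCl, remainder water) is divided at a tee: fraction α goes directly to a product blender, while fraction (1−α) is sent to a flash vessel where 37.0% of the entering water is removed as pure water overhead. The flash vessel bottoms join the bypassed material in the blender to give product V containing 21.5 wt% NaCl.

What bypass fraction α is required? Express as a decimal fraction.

All 2079×0.162 = 336.8 tonne/day of NaCl reaches V, so V = 336.8/0.215 = 1566.5 tonne/day and vapour = 512.5 tonne/day.
The evaporator receives (1−α)·2079 of feed at 0.756 water and removes 0.370 of that water:
0.370×0.756×(1−α)×2079 = 512.5
(1−α) = 512.5/581.54 = 0.8813;  α = 0.1187.

0.119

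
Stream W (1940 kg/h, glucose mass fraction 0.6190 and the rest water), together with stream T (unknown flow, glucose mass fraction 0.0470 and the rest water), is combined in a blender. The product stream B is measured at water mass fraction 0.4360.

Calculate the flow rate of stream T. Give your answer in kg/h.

Let T be the unknown flow. Total out = 1940 + T.
water balance: 739.14 + 0.953·T = 0.436·(1940 + T)
(0.953 − 0.436)·T = 0.436×1940 − 739.14 = 106.7
T = 106.7 / 0.517 = 206.38 kg/h

206.4 kg/h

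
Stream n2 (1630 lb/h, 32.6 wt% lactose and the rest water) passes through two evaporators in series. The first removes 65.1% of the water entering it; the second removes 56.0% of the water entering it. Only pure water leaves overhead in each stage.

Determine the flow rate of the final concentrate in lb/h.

water in feed = 1630×0.674 = 1098.6 lb/h.
After stage 1: water left = (1−0.651)×1098.6 = 383.42; stream total = 914.8 lb/h.
After stage 2: water left = (1−0.560)×383.42 = 168.7; final concentrate = 700.08 lb/h.

700.1 lb/h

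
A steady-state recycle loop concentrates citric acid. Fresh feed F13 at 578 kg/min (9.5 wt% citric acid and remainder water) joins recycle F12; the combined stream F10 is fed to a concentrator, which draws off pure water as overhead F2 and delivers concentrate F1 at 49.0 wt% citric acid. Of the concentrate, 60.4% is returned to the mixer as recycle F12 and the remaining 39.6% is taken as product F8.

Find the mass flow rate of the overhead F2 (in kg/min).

Overall citric acid balance (none leaves overhead): citric acid in fresh feed = citric acid in product, i.e. 578×0.095 = (1−0.604)·F1·0.490.
F1 = 54.91/(0.490×0.396) = 282.98 kg/min.
Recycle F12 = 0.604×282.98 = 170.92 kg/min.
Combined feed F10 = 578 + 170.92 = 748.92 kg/min.
Overhead F2 = F10 − F1 = 748.92 − 282.98 = 465.94 kg/min.

465.9 kg/min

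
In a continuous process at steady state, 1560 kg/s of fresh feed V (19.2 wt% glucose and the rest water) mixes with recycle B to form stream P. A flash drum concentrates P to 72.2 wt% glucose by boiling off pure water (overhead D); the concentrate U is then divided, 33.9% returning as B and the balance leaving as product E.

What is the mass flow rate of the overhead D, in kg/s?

Overall glucose balance (none leaves overhead): glucose in fresh feed = glucose in product, i.e. 1560×0.192 = (1−0.339)·U·0.722.
U = 299.52/(0.722×0.661) = 627.61 kg/s.
Recycle B = 0.339×627.61 = 212.76 kg/s.
Combined feed P = 1560 + 212.76 = 1772.8 kg/s.
Overhead D = P − U = 1772.8 − 627.61 = 1145.2 kg/s.

1145 kg/s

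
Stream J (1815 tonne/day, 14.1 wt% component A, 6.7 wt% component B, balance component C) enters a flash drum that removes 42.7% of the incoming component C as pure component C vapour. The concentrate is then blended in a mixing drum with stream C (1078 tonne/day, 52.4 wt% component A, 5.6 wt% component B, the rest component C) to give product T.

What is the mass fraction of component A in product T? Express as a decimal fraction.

0.3601

Vapour removed = 0.427×0.792×1815 = 613.8 tonne/day; concentrate = 1201.2 tonne/day.
component A reaching the mixer = 255.91 (from concentrate) + 1078×0.524 = 820.79 tonne/day.
Product flow = 1201.2 + 1078 = 2279.2 tonne/day; component A fraction = 0.3601.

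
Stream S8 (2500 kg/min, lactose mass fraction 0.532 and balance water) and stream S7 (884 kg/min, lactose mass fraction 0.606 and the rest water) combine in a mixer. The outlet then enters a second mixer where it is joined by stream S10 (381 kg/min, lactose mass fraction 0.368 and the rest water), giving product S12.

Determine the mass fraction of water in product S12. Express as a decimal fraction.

0.467

Overall, product flow = 3765 kg/min.
water in = 2500×0.468 + 884×0.394 + 381×0.632 = 1759.1 kg/min.
water fraction in S12 = 0.467.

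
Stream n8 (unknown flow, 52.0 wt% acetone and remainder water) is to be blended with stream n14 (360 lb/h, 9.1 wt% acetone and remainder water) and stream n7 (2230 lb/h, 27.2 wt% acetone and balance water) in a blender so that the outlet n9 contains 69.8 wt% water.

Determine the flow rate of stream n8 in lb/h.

655.3 lb/h

Let n8 be the unknown flow. Total out = 2590 + n8.
water balance: 1950.7 + 0.480·n8 = 0.698·(2590 + n8)
(0.480 − 0.698)·n8 = 0.698×2590 − 1950.7 = -142.86
n8 = -142.86 / -0.218 = 655.32 lb/h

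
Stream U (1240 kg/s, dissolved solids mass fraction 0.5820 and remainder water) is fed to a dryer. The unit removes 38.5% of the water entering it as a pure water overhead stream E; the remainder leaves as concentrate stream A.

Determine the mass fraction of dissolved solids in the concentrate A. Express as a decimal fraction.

dissolved solids is not removed: 1240×0.582 = 721.68 kg/s of dissolved solids enters A.
water entering = 1240×0.418 = 518.32 kg/s; overhead removed = 0.385×518.32 = 199.55 kg/s.
Concentrate = 1240 − 199.55 = 1040.4 kg/s.
Mass fraction = 721.68/1040.4 = 0.6936.

0.6936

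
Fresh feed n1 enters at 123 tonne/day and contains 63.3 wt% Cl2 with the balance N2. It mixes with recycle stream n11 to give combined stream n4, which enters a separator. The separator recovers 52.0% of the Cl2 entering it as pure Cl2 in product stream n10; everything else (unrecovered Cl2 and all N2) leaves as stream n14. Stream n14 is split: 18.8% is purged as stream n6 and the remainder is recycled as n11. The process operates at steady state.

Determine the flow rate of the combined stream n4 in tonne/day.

N2 enters only via n1 and leaves only via the purge: 123×0.367 = 0.188×(N2 in n14), and the separator passes all N2, so N2 in n4 = N2 in n14 = 240.11 tonne/day.
Cl2 in n4: m_A = 123×0.633 + (1−0.188)·(1−0.520)·m_A, so m_A = 77.859/0.6102 = 127.59 tonne/day.
n4 = 127.59 + 240.11 = 367.7 tonne/day.

367.7 tonne/day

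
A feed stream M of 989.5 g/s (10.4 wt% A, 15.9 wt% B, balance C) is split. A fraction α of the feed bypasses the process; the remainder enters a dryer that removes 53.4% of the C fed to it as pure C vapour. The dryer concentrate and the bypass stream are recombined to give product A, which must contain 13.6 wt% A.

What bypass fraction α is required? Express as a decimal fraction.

0.402

All 989.5×0.104 = 102.91 g/s of A reaches A, so A = 102.91/0.136 = 756.68 g/s and vapour = 232.82 g/s.
The evaporator receives (1−α)·989.5 of feed at 0.737 C and removes 0.534 of that C:
0.534×0.737×(1−α)×989.5 = 232.82
(1−α) = 232.82/389.43 = 0.5979;  α = 0.4021.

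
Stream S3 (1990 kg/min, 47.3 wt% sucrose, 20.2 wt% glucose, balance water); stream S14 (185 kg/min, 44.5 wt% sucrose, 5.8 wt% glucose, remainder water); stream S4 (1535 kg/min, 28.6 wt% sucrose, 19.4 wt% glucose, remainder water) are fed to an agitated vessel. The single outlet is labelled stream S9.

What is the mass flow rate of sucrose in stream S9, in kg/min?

1463 kg/min

sucrose out = sucrose in = 1990×0.473 + 185×0.445 + 1535×0.286 = 1462.6 kg/min.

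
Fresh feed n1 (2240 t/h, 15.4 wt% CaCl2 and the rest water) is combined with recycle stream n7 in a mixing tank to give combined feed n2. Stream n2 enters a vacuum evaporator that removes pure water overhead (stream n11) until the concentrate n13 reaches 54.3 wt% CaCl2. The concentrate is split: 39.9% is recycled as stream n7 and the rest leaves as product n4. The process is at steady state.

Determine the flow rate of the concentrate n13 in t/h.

Overall CaCl2 balance (none leaves overhead): CaCl2 in fresh feed = CaCl2 in product, i.e. 2240×0.154 = (1−0.399)·n13·0.543.
n13 = 344.96/(0.543×0.601) = 1057 t/h.

1057 t/h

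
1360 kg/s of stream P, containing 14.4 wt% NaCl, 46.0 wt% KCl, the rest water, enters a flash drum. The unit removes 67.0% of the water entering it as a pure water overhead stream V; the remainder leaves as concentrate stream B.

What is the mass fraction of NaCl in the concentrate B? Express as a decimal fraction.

NaCl is not removed: 1360×0.144 = 195.84 kg/s of NaCl enters B.
water entering = 1360×0.396 = 538.56 kg/s; overhead removed = 0.670×538.56 = 360.84 kg/s.
Concentrate = 1360 − 360.84 = 999.16 kg/s.
Mass fraction = 195.84/999.16 = 0.196.

0.196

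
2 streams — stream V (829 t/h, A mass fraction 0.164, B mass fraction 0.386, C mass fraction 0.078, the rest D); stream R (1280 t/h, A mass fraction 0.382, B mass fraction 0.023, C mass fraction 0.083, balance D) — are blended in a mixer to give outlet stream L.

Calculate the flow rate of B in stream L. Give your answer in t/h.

B out = B in = 829×0.386 + 1280×0.023 = 349.43 t/h.

349.4 t/h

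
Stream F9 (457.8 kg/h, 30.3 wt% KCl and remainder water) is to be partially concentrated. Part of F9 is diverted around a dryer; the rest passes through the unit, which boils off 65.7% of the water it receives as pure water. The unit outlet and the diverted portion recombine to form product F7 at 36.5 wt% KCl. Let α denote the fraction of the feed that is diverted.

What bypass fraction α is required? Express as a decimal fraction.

0.629

All 457.8×0.303 = 138.71 kg/h of KCl reaches F7, so F7 = 138.71/0.365 = 380.04 kg/h and vapour = 77.763 kg/h.
The evaporator receives (1−α)·457.8 of feed at 0.697 water and removes 0.657 of that water:
0.657×0.697×(1−α)×457.8 = 77.763
(1−α) = 77.763/209.64 = 0.3709;  α = 0.6291.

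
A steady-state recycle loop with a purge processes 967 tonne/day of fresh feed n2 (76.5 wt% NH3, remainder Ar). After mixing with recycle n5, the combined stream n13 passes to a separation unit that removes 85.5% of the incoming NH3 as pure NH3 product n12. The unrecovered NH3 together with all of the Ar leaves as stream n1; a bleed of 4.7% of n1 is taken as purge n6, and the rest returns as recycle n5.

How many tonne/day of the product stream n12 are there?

NH3 in n13: m_A = 967×0.765 + (1−0.047)·(1−0.855)·m_A, so m_A = 739.75/0.8618 = 858.37 tonne/day.
Product n12 = 0.855×858.37 = 733.91 tonne/day.

733.9 tonne/day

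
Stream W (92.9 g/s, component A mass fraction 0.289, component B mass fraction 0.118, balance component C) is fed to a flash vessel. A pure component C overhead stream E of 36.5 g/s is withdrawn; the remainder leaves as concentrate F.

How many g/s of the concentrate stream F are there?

56.4 g/s

Concentrate = 92.9 − 36.5 = 56.4 g/s.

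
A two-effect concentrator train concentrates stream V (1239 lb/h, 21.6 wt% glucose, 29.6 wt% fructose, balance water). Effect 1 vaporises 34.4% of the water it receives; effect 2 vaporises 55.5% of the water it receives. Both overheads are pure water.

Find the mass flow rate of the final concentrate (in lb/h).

810.9 lb/h

water in feed = 1239×0.488 = 604.63 lb/h.
After stage 1: water left = (1−0.344)×604.63 = 396.64; stream total = 1031 lb/h.
After stage 2: water left = (1−0.555)×396.64 = 176.5; final concentrate = 810.87 lb/h.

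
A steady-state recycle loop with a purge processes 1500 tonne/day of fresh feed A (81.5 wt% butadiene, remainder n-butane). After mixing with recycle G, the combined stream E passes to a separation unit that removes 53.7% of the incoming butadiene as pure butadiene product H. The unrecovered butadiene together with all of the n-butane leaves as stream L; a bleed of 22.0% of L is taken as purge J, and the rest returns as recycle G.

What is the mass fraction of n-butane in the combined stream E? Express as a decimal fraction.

0.397

n-butane enters only via A and leaves only via the purge: 1500×0.185 = 0.220×(n-butane in L), and the separation unit passes all n-butane, so n-butane in E = n-butane in L = 1261.4 tonne/day.
butadiene in E: m_A = 1500×0.815 + (1−0.220)·(1−0.537)·m_A, so m_A = 1222.5/0.6389 = 1913.6 tonne/day.
E = 1913.6 + 1261.4 = 3174.9 tonne/day.
n-butane fraction in E = 1261.4/3174.9 = 0.397.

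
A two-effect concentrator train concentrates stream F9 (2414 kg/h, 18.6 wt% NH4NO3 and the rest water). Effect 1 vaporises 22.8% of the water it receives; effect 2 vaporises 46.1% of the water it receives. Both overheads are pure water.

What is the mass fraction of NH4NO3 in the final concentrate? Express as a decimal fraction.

water in feed = 2414×0.814 = 1965 kg/h.
After stage 1: water left = (1−0.228)×1965 = 1517; stream total = 1966 kg/h.
After stage 2: water left = (1−0.461)×1517 = 817.65; final concentrate = 1266.7 kg/h.
NH4NO3 fraction = 449/1266.7 = 0.3545.

0.3545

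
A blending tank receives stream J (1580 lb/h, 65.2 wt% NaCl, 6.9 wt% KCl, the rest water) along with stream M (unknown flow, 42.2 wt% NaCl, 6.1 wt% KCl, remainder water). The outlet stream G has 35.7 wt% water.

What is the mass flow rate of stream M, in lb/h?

770.2 lb/h

Let M be the unknown flow. Total out = 1580 + M.
water balance: 440.82 + 0.517·M = 0.357·(1580 + M)
(0.517 − 0.357)·M = 0.357×1580 − 440.82 = 123.24
M = 123.24 / 0.160 = 770.25 lb/h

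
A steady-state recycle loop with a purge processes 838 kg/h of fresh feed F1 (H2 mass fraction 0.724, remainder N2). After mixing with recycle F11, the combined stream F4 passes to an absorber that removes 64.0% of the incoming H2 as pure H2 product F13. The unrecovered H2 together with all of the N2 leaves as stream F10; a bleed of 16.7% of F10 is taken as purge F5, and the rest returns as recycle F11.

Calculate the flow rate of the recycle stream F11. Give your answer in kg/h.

N2 enters only via F1 and leaves only via the purge: 838×0.276 = 0.167×(N2 in F10), and the absorber passes all N2, so N2 in F4 = N2 in F10 = 1385 kg/h.
H2 in F4: m_A = 838×0.724 + (1−0.167)·(1−0.640)·m_A, so m_A = 606.71/0.7001 = 866.58 kg/h.
F10 = (1−0.640)×866.58 + 1385 = 1696.9 kg/h.
Recycle F11 = (1−0.167)×1696.9 = 1413.5 kg/h.

1414 kg/h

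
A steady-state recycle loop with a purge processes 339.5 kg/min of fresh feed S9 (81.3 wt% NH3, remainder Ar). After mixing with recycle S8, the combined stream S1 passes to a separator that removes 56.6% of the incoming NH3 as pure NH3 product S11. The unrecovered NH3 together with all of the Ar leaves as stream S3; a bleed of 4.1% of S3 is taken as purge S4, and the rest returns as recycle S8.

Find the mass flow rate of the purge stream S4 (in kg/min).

71.9 kg/min

Ar enters only via S9 and leaves only via the purge: 339.5×0.187 = 0.041×(Ar in S3), and the separator passes all Ar, so Ar in S1 = Ar in S3 = 1548.5 kg/min.
NH3 in S1: m_A = 339.5×0.813 + (1−0.041)·(1−0.566)·m_A, so m_A = 276.01/0.5838 = 472.79 kg/min.
S3 = (1−0.566)×472.79 + 1548.5 = 1753.6 kg/min.
Purge S4 = 0.041×1753.6 = 71.899 kg/min.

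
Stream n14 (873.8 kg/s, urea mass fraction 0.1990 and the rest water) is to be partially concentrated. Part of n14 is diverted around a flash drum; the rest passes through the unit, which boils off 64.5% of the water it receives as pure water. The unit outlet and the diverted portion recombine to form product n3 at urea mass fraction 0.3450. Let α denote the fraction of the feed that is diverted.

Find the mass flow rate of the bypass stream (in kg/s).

All 873.8×0.199 = 173.89 kg/s of urea reaches n3, so n3 = 173.89/0.345 = 504.02 kg/s and vapour = 369.78 kg/s.
The evaporator receives (1−α)·873.8 of feed at 0.801 water and removes 0.645 of that water:
0.645×0.801×(1−α)×873.8 = 369.78
(1−α) = 369.78/451.44 = 0.8191;  α = 0.1809.
Bypass flow = 0.1809×873.8 = 158.06 kg/s.

158.1 kg/s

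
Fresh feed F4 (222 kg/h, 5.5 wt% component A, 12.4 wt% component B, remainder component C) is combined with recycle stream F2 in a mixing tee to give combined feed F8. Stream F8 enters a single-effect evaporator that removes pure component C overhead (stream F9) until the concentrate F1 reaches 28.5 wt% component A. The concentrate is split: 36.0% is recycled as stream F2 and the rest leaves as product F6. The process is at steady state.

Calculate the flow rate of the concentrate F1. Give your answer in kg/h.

Overall component A balance (none leaves overhead): component A in fresh feed = component A in product, i.e. 222×0.055 = (1−0.360)·F1·0.285.
F1 = 12.21/(0.285×0.640) = 66.941 kg/h.

66.94 kg/h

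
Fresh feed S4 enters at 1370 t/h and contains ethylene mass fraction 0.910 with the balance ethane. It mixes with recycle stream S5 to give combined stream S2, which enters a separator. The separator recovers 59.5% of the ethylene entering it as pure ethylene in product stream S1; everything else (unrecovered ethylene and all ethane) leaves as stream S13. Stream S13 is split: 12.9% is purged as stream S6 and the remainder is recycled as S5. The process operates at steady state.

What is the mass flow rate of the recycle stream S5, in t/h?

ethane enters only via S4 and leaves only via the purge: 1370×0.090 = 0.129×(ethane in S13), and the separator passes all ethane, so ethane in S2 = ethane in S13 = 955.81 t/h.
ethylene in S2: m_A = 1370×0.910 + (1−0.129)·(1−0.595)·m_A, so m_A = 1246.7/0.6472 = 1926.2 t/h.
S13 = (1−0.595)×1926.2 + 955.81 = 1735.9 t/h.
Recycle S5 = (1−0.129)×1735.9 = 1512 t/h.

1512 t/h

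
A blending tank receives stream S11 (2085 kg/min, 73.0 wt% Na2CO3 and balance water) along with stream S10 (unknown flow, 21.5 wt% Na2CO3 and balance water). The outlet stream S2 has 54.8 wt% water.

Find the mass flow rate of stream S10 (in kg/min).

Let S10 be the unknown flow. Total out = 2085 + S10.
water balance: 562.95 + 0.785·S10 = 0.548·(2085 + S10)
(0.785 − 0.548)·S10 = 0.548×2085 − 562.95 = 579.63
S10 = 579.63 / 0.237 = 2445.7 kg/min

2446 kg/min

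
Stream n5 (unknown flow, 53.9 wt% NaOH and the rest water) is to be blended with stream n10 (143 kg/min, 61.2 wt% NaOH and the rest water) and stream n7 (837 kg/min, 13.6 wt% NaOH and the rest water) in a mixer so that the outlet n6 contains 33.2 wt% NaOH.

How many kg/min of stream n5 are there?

599.1 kg/min

Let n5 be the unknown flow. Total out = 980 + n5.
NaOH balance: 201.35 + 0.539·n5 = 0.332·(980 + n5)
(0.539 − 0.332)·n5 = 0.332×980 − 201.35 = 124.01
n5 = 124.01 / 0.207 = 599.09 kg/min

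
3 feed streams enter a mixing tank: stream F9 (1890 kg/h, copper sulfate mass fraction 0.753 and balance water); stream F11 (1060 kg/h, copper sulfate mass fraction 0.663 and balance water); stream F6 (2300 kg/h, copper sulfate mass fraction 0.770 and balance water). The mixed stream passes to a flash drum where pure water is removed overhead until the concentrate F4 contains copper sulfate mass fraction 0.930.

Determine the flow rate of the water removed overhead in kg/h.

copper sulfate entering = 1890×0.753 + 1060×0.663 + 2300×0.770 = 3897 kg/h.
All copper sulfate reports to F4, so F4 = 3897/0.930 = 4190.3 kg/h.
Total feed = 5250 kg/h; overhead = 5250 − 4190.3 = 1059.7 kg/h.

1060 kg/h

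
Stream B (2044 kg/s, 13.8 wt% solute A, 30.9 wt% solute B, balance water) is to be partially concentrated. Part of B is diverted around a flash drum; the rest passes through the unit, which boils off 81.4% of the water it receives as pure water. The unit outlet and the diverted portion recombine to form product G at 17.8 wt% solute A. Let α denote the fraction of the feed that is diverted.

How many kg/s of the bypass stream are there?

1024 kg/s

All 2044×0.138 = 282.07 kg/s of solute A reaches G, so G = 282.07/0.178 = 1584.7 kg/s and vapour = 459.33 kg/s.
The evaporator receives (1−α)·2044 of feed at 0.553 water and removes 0.814 of that water:
0.814×0.553×(1−α)×2044 = 459.33
(1−α) = 459.33/920.09 = 0.4992;  α = 0.5008.
Bypass flow = 0.5008×2044 = 1023.6 kg/s.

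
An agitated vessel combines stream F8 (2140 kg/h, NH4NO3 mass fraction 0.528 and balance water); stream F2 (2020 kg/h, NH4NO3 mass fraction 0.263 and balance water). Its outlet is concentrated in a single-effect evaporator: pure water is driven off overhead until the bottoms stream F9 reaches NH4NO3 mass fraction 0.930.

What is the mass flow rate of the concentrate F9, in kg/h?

NH4NO3 entering = 2140×0.528 + 2020×0.263 = 1661.2 kg/h.
All NH4NO3 reports to F9, so F9 = 1661.2/0.930 = 1786.2 kg/h.

1786 kg/h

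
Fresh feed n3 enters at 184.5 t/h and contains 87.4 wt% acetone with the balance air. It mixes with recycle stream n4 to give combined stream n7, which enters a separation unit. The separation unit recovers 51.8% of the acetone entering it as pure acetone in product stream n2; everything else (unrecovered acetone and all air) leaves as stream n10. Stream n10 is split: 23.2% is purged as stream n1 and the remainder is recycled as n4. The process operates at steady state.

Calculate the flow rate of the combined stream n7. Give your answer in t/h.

air enters only via n3 and leaves only via the purge: 184.5×0.126 = 0.232×(air in n10), and the separation unit passes all air, so air in n7 = air in n10 = 100.2 t/h.
acetone in n7: m_A = 184.5×0.874 + (1−0.232)·(1−0.518)·m_A, so m_A = 161.25/0.6298 = 256.03 t/h.
n7 = 256.03 + 100.2 = 356.23 t/h.

356.2 t/h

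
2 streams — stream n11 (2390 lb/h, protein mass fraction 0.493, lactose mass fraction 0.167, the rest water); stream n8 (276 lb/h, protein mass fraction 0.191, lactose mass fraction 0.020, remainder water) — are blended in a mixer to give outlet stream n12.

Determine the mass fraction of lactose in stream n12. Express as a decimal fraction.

Total flow out = 2390 + 276 = 2666 lb/h.
lactose in = 2390×0.167 + 276×0.020 = 404.65 lb/h.
lactose mass fraction in n12 = 404.65/2666 = 0.152.

0.152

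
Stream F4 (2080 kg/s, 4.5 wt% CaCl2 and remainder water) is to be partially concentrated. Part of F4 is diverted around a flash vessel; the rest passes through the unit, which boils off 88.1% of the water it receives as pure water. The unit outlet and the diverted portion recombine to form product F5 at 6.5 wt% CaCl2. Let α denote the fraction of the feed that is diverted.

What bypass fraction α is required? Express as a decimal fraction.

0.634

All 2080×0.045 = 93.6 kg/s of CaCl2 reaches F5, so F5 = 93.6/0.065 = 1440 kg/s and vapour = 640 kg/s.
The evaporator receives (1−α)·2080 of feed at 0.955 water and removes 0.881 of that water:
0.881×0.955×(1−α)×2080 = 640
(1−α) = 640/1750 = 0.3657;  α = 0.6343.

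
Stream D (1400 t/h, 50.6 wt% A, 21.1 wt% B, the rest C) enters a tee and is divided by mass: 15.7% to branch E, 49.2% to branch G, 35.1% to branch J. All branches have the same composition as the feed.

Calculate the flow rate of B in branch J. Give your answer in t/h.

Branch J total = 0.351×1400 = 491.4 t/h.
B in J = 0.211×491.4 = 103.69 t/h.

103.7 t/h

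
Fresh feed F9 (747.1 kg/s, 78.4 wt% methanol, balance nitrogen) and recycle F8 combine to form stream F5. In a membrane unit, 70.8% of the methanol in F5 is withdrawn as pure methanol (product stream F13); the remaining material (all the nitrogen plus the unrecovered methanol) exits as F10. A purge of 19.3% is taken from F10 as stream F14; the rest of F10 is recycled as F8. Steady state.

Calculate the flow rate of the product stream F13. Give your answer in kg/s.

542.5 kg/s

methanol in F5: m_A = 747.1×0.784 + (1−0.193)·(1−0.708)·m_A, so m_A = 585.73/0.7644 = 766.3 kg/s.
Product F13 = 0.708×766.3 = 542.54 kg/s.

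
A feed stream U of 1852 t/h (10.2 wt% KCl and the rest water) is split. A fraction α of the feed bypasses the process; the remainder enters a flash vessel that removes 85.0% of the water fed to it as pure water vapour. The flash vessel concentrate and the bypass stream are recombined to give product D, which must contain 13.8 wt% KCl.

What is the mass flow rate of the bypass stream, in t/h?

All 1852×0.102 = 188.9 t/h of KCl reaches D, so D = 188.9/0.138 = 1368.9 t/h and vapour = 483.13 t/h.
The evaporator receives (1−α)·1852 of feed at 0.898 water and removes 0.850 of that water:
0.850×0.898×(1−α)×1852 = 483.13
(1−α) = 483.13/1413.6 = 0.3418;  α = 0.6582.
Bypass flow = 0.6582×1852 = 1219.1 t/h.

1219 t/h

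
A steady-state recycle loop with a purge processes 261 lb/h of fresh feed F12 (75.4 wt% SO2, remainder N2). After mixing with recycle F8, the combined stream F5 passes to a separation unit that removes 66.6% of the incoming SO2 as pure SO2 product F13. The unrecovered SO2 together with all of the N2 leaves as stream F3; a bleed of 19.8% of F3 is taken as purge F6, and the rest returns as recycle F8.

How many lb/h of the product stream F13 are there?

SO2 in F5: m_A = 261×0.754 + (1−0.198)·(1−0.666)·m_A, so m_A = 196.79/0.7321 = 268.8 lb/h.
Product F13 = 0.666×268.8 = 179.02 lb/h.

179 lb/h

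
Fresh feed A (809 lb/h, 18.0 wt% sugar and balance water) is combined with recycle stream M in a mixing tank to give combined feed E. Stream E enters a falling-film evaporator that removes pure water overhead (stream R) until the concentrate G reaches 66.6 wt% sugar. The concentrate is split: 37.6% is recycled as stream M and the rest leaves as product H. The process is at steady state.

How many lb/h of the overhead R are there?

590.4 lb/h

Overall sugar balance (none leaves overhead): sugar in fresh feed = sugar in product, i.e. 809×0.180 = (1−0.376)·G·0.666.
G = 145.62/(0.666×0.624) = 350.4 lb/h.
Recycle M = 0.376×350.4 = 131.75 lb/h.
Combined feed E = 809 + 131.75 = 940.75 lb/h.
Overhead R = E − G = 940.75 − 350.4 = 590.35 lb/h.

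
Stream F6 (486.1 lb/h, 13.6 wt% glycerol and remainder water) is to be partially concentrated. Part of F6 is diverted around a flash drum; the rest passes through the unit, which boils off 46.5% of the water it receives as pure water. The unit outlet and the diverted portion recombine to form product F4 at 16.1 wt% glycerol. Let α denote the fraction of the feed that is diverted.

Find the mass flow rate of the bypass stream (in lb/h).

298.2 lb/h

All 486.1×0.136 = 66.11 lb/h of glycerol reaches F4, so F4 = 66.11/0.161 = 410.62 lb/h and vapour = 75.481 lb/h.
The evaporator receives (1−α)·486.1 of feed at 0.864 water and removes 0.465 of that water:
0.465×0.864×(1−α)×486.1 = 75.481
(1−α) = 75.481/195.3 = 0.3865;  α = 0.6135.
Bypass flow = 0.6135×486.1 = 298.22 lb/h.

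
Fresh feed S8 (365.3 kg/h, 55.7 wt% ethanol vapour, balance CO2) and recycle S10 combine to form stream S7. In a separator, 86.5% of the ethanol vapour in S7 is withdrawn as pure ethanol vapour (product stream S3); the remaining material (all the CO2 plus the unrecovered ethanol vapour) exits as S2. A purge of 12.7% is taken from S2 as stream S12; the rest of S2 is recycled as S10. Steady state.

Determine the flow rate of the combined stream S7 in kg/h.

1505 kg/h

CO2 enters only via S8 and leaves only via the purge: 365.3×0.443 = 0.127×(CO2 in S2), and the separator passes all CO2, so CO2 in S7 = CO2 in S2 = 1274.2 kg/h.
ethanol vapour in S7: m_A = 365.3×0.557 + (1−0.127)·(1−0.865)·m_A, so m_A = 203.47/0.8821 = 230.66 kg/h.
S7 = 230.66 + 1274.2 = 1504.9 kg/h.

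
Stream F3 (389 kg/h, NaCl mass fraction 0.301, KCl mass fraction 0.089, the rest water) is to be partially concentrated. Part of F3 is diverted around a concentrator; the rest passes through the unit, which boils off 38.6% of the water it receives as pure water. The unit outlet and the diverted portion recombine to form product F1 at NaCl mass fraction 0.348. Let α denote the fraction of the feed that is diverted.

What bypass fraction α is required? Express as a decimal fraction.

0.426

All 389×0.301 = 117.09 kg/h of NaCl reaches F1, so F1 = 117.09/0.348 = 336.46 kg/h and vapour = 52.537 kg/h.
The evaporator receives (1−α)·389 of feed at 0.610 water and removes 0.386 of that water:
0.386×0.610×(1−α)×389 = 52.537
(1−α) = 52.537/91.594 = 0.5736;  α = 0.4264.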